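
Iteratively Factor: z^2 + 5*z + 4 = (z + 4)*(z + 1)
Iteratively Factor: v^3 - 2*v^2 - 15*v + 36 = (v + 4)*(v^2 - 6*v + 9) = (v - 3)*(v + 4)*(v - 3)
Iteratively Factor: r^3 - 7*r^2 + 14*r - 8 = (r - 2)*(r^2 - 5*r + 4) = (r - 2)*(r - 1)*(r - 4)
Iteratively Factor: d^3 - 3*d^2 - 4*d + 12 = (d + 2)*(d^2 - 5*d + 6) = (d - 3)*(d + 2)*(d - 2)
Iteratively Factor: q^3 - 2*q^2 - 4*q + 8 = (q - 2)*(q^2 - 4) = (q - 2)^2*(q + 2)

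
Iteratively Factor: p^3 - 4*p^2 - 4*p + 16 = (p - 4)*(p^2 - 4) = (p - 4)*(p + 2)*(p - 2)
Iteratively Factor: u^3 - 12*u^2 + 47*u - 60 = (u - 3)*(u^2 - 9*u + 20) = (u - 5)*(u - 3)*(u - 4)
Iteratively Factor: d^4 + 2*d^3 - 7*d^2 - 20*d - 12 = (d + 1)*(d^3 + d^2 - 8*d - 12) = (d - 3)*(d + 1)*(d^2 + 4*d + 4) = (d - 3)*(d + 1)*(d + 2)*(d + 2)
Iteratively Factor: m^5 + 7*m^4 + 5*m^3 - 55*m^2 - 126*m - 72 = (m + 4)*(m^4 + 3*m^3 - 7*m^2 - 27*m - 18) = (m + 1)*(m + 4)*(m^3 + 2*m^2 - 9*m - 18) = (m + 1)*(m + 2)*(m + 4)*(m^2 - 9) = (m + 1)*(m + 2)*(m + 3)*(m + 4)*(m - 3)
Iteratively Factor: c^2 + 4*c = (c + 4)*(c)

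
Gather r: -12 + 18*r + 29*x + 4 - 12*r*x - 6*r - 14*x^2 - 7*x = r*(12 - 12*x) - 14*x^2 + 22*x - 8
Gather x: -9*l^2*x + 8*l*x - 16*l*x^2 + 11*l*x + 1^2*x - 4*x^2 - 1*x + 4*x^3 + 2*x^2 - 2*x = 4*x^3 + x^2*(-16*l - 2) + x*(-9*l^2 + 19*l - 2)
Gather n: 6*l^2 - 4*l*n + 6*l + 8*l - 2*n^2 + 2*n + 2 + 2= 6*l^2 + 14*l - 2*n^2 + n*(2 - 4*l) + 4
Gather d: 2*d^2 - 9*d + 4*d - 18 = 2*d^2 - 5*d - 18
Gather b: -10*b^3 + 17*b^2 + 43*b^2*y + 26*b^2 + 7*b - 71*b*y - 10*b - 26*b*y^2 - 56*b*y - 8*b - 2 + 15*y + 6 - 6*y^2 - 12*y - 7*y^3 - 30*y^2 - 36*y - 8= -10*b^3 + b^2*(43*y + 43) + b*(-26*y^2 - 127*y - 11) - 7*y^3 - 36*y^2 - 33*y - 4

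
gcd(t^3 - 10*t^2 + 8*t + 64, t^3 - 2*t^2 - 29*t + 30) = 1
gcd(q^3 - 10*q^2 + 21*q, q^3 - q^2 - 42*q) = q^2 - 7*q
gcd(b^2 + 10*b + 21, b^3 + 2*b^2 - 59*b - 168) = b^2 + 10*b + 21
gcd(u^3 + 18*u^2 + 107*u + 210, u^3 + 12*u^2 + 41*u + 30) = u^2 + 11*u + 30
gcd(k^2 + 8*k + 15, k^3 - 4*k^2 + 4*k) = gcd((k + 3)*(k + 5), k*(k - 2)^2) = 1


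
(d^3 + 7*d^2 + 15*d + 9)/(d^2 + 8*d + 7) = (d^2 + 6*d + 9)/(d + 7)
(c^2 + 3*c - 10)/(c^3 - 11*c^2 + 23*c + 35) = (c^2 + 3*c - 10)/(c^3 - 11*c^2 + 23*c + 35)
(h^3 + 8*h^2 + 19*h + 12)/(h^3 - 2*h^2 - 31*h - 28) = (h + 3)/(h - 7)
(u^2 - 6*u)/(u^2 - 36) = u/(u + 6)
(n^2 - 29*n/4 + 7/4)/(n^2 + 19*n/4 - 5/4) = (n - 7)/(n + 5)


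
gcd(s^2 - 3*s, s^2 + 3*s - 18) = s - 3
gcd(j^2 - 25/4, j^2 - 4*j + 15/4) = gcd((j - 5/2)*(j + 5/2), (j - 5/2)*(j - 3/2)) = j - 5/2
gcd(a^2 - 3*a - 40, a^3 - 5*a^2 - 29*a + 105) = a + 5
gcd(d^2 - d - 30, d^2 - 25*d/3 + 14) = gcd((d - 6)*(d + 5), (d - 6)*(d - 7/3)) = d - 6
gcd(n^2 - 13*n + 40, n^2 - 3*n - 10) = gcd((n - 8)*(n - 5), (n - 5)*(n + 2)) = n - 5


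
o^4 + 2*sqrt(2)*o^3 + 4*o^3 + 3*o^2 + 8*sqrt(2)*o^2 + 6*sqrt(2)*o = o*(o + 1)*(o + 3)*(o + 2*sqrt(2))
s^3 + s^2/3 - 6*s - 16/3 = (s - 8/3)*(s + 1)*(s + 2)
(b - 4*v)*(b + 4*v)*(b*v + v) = b^3*v + b^2*v - 16*b*v^3 - 16*v^3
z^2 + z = z*(z + 1)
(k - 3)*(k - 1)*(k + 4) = k^3 - 13*k + 12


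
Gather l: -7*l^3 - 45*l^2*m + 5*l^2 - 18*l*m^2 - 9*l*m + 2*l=-7*l^3 + l^2*(5 - 45*m) + l*(-18*m^2 - 9*m + 2)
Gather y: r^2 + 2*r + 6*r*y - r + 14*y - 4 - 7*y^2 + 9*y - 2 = r^2 + r - 7*y^2 + y*(6*r + 23) - 6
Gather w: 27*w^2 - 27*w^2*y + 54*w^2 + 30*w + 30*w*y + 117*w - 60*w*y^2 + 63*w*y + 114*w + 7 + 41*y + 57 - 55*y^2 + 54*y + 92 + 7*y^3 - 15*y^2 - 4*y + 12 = w^2*(81 - 27*y) + w*(-60*y^2 + 93*y + 261) + 7*y^3 - 70*y^2 + 91*y + 168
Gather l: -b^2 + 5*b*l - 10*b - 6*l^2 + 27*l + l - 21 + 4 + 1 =-b^2 - 10*b - 6*l^2 + l*(5*b + 28) - 16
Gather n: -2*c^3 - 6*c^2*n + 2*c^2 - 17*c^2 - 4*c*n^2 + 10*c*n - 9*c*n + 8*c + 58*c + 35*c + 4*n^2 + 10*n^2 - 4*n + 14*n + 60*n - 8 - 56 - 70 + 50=-2*c^3 - 15*c^2 + 101*c + n^2*(14 - 4*c) + n*(-6*c^2 + c + 70) - 84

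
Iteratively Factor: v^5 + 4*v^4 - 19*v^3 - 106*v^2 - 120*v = (v + 4)*(v^4 - 19*v^2 - 30*v) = (v + 3)*(v + 4)*(v^3 - 3*v^2 - 10*v) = v*(v + 3)*(v + 4)*(v^2 - 3*v - 10) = v*(v + 2)*(v + 3)*(v + 4)*(v - 5)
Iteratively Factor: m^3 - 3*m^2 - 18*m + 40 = (m - 2)*(m^2 - m - 20) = (m - 5)*(m - 2)*(m + 4)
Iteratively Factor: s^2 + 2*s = (s + 2)*(s)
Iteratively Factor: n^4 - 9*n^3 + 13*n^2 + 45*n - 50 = (n - 5)*(n^3 - 4*n^2 - 7*n + 10) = (n - 5)*(n - 1)*(n^2 - 3*n - 10) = (n - 5)*(n - 1)*(n + 2)*(n - 5)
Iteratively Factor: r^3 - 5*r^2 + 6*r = (r)*(r^2 - 5*r + 6) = r*(r - 2)*(r - 3)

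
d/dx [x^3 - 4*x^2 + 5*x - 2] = 3*x^2 - 8*x + 5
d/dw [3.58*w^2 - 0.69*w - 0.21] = 7.16*w - 0.69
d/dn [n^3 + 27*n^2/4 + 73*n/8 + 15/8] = 3*n^2 + 27*n/2 + 73/8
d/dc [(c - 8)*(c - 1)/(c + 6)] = (c^2 + 12*c - 62)/(c^2 + 12*c + 36)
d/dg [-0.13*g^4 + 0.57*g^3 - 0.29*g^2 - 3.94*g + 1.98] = -0.52*g^3 + 1.71*g^2 - 0.58*g - 3.94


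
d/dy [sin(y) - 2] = cos(y)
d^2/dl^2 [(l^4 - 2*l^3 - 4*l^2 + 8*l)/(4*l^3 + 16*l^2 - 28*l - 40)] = 3*(9*l^3 + 30*l^2 + 45*l + 40)/(2*(l^6 + 18*l^5 + 123*l^4 + 396*l^3 + 615*l^2 + 450*l + 125))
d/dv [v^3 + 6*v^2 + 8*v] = 3*v^2 + 12*v + 8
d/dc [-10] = 0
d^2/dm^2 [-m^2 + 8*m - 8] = -2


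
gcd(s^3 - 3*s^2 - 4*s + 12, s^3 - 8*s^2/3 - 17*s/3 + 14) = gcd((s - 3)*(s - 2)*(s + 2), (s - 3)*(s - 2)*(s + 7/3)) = s^2 - 5*s + 6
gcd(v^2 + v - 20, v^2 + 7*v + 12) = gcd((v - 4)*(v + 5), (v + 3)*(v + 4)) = 1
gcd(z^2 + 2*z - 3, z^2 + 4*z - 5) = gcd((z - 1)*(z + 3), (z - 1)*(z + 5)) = z - 1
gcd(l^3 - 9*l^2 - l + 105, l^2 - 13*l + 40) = l - 5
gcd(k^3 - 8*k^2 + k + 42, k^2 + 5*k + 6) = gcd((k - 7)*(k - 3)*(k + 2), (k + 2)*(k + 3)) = k + 2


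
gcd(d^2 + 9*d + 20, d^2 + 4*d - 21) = 1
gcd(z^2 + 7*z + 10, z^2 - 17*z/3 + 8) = 1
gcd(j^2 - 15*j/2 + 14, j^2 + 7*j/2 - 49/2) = j - 7/2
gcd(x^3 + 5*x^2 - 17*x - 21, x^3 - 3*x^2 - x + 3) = x^2 - 2*x - 3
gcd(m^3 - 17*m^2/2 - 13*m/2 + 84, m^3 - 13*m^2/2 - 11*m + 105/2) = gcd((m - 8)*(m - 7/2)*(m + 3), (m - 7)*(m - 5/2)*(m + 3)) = m + 3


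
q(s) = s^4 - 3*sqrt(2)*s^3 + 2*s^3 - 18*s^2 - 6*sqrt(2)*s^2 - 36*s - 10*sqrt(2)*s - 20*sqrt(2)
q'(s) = 4*s^3 - 9*sqrt(2)*s^2 + 6*s^2 - 36*s - 12*sqrt(2)*s - 36 - 10*sqrt(2)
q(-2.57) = 7.34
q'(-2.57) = -26.34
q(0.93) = -98.88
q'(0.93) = -102.01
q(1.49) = -164.29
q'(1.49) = -130.77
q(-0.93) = -2.01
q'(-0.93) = -9.92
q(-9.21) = 7134.08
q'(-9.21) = -3257.89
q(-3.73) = 100.21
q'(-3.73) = -153.75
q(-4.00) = 148.05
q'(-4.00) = -201.91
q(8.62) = 1656.24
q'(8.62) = 1555.35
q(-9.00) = 6473.57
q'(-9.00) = -3034.37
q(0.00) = -28.28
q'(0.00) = -50.14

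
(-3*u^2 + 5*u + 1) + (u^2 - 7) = -2*u^2 + 5*u - 6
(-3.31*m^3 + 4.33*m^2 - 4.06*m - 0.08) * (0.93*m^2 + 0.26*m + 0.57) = -3.0783*m^5 + 3.1663*m^4 - 4.5367*m^3 + 1.3381*m^2 - 2.335*m - 0.0456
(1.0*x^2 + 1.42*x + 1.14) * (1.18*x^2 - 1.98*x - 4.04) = 1.18*x^4 - 0.3044*x^3 - 5.5064*x^2 - 7.994*x - 4.6056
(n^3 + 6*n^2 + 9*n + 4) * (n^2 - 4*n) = n^5 + 2*n^4 - 15*n^3 - 32*n^2 - 16*n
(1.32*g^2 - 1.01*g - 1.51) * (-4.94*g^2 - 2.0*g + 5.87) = -6.5208*g^4 + 2.3494*g^3 + 17.2278*g^2 - 2.9087*g - 8.8637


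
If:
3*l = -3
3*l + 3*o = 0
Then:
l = -1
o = 1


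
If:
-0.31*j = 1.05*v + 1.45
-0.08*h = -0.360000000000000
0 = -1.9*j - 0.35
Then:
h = 4.50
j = -0.18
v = -1.33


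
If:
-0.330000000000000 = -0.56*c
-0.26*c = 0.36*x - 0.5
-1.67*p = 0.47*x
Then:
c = 0.59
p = -0.27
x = 0.96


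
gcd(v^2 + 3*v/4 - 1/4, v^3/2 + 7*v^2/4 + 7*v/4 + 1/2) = v + 1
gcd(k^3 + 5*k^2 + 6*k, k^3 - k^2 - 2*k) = k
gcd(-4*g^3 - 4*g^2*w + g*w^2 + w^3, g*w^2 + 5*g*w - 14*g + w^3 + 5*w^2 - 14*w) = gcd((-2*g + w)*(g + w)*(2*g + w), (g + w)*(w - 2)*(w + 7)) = g + w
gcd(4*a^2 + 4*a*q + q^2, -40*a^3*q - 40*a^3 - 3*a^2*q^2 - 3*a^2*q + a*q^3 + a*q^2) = 1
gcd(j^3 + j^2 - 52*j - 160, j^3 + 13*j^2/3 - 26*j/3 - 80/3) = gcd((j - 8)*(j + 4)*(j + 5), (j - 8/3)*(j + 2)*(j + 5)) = j + 5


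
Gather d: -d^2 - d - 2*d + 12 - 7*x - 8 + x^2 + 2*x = -d^2 - 3*d + x^2 - 5*x + 4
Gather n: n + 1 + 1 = n + 2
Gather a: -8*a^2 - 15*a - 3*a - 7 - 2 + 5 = -8*a^2 - 18*a - 4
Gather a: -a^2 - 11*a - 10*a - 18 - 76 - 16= -a^2 - 21*a - 110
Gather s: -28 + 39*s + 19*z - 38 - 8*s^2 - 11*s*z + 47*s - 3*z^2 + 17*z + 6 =-8*s^2 + s*(86 - 11*z) - 3*z^2 + 36*z - 60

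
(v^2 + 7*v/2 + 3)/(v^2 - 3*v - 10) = (v + 3/2)/(v - 5)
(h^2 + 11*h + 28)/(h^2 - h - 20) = (h + 7)/(h - 5)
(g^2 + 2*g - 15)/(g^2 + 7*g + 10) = (g - 3)/(g + 2)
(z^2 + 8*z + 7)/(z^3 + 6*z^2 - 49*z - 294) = (z + 1)/(z^2 - z - 42)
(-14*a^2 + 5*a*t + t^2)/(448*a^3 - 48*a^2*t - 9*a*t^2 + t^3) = (-2*a + t)/(64*a^2 - 16*a*t + t^2)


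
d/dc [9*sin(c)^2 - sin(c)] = (18*sin(c) - 1)*cos(c)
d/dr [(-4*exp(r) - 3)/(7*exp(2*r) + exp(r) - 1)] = ((4*exp(r) + 3)*(14*exp(r) + 1) - 28*exp(2*r) - 4*exp(r) + 4)*exp(r)/(7*exp(2*r) + exp(r) - 1)^2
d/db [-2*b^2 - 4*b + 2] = -4*b - 4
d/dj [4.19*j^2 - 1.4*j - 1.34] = 8.38*j - 1.4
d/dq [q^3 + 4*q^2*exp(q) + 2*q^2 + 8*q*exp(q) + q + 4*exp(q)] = 4*q^2*exp(q) + 3*q^2 + 16*q*exp(q) + 4*q + 12*exp(q) + 1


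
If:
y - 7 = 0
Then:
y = 7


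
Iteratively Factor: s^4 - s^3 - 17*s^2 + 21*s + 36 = (s + 1)*(s^3 - 2*s^2 - 15*s + 36) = (s + 1)*(s + 4)*(s^2 - 6*s + 9) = (s - 3)*(s + 1)*(s + 4)*(s - 3)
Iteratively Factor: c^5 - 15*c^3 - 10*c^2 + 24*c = (c - 4)*(c^4 + 4*c^3 + c^2 - 6*c) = (c - 4)*(c + 3)*(c^3 + c^2 - 2*c) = (c - 4)*(c - 1)*(c + 3)*(c^2 + 2*c) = (c - 4)*(c - 1)*(c + 2)*(c + 3)*(c)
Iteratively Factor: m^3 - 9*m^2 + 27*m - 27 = (m - 3)*(m^2 - 6*m + 9) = (m - 3)^2*(m - 3)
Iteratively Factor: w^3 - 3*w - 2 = (w + 1)*(w^2 - w - 2) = (w - 2)*(w + 1)*(w + 1)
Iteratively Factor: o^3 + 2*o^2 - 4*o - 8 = (o + 2)*(o^2 - 4) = (o - 2)*(o + 2)*(o + 2)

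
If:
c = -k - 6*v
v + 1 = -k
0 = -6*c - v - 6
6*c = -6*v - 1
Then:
No Solution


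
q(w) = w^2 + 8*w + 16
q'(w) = 2*w + 8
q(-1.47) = 6.40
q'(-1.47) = 5.06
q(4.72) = 76.04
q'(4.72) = 17.44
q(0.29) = 18.40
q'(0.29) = 8.58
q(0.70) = 22.09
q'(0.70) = 9.40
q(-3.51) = 0.24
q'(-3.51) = 0.98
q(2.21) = 38.56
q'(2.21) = 12.42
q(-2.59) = 1.99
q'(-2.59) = 2.82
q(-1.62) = 5.66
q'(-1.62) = 4.76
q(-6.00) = 4.00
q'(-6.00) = -4.00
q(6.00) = 100.00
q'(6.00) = 20.00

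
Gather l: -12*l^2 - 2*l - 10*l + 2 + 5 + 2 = -12*l^2 - 12*l + 9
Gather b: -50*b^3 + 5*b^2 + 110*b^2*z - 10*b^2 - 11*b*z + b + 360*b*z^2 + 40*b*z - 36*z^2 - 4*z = -50*b^3 + b^2*(110*z - 5) + b*(360*z^2 + 29*z + 1) - 36*z^2 - 4*z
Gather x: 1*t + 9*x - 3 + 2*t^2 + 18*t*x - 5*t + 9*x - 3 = 2*t^2 - 4*t + x*(18*t + 18) - 6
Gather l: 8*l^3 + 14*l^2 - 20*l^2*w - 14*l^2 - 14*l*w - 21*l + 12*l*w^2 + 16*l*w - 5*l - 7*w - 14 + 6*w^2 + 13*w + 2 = 8*l^3 - 20*l^2*w + l*(12*w^2 + 2*w - 26) + 6*w^2 + 6*w - 12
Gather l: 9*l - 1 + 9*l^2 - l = 9*l^2 + 8*l - 1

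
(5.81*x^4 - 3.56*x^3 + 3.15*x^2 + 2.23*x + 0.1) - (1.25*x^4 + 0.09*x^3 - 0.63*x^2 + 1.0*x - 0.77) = 4.56*x^4 - 3.65*x^3 + 3.78*x^2 + 1.23*x + 0.87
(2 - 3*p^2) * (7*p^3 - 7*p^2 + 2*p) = -21*p^5 + 21*p^4 + 8*p^3 - 14*p^2 + 4*p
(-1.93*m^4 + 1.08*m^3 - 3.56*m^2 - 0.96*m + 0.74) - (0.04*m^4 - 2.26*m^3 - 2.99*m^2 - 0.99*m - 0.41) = -1.97*m^4 + 3.34*m^3 - 0.57*m^2 + 0.03*m + 1.15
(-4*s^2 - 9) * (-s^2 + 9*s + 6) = 4*s^4 - 36*s^3 - 15*s^2 - 81*s - 54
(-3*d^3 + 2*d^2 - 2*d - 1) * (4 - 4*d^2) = 12*d^5 - 8*d^4 - 4*d^3 + 12*d^2 - 8*d - 4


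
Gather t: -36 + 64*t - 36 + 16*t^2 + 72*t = 16*t^2 + 136*t - 72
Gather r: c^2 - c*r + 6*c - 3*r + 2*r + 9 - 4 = c^2 + 6*c + r*(-c - 1) + 5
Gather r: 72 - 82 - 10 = -20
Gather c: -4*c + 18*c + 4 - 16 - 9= 14*c - 21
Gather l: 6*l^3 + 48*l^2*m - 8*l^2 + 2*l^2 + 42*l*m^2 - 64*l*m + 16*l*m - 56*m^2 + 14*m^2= 6*l^3 + l^2*(48*m - 6) + l*(42*m^2 - 48*m) - 42*m^2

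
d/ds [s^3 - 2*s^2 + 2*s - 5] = 3*s^2 - 4*s + 2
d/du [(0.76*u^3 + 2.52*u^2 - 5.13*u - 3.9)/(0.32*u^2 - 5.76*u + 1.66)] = (0.2432*u^4 - 8.7552*u^3 - 9.0888*u^2 + 10.8624*u - 30.9798)/(0.1024*u^4 - 3.6864*u^3 + 34.24*u^2 - 19.1232*u + 2.7556)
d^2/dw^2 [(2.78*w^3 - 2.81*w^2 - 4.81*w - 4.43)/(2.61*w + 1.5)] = (37.875276*w^3 + 65.3022*w^2 + 37.53*w - 35.337906)/(17.779581*w^3 + 30.65445*w^2 + 17.6175*w + 3.375)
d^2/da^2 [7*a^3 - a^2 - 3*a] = 42*a - 2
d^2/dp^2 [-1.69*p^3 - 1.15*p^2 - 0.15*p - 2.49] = -10.14*p - 2.3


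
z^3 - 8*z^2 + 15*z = z*(z - 5)*(z - 3)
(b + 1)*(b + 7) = b^2 + 8*b + 7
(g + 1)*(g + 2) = g^2 + 3*g + 2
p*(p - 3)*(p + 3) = p^3 - 9*p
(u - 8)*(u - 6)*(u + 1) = u^3 - 13*u^2 + 34*u + 48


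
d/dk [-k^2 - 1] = -2*k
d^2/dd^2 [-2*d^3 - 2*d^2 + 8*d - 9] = -12*d - 4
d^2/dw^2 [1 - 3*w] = 0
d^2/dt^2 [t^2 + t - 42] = 2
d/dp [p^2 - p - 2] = 2*p - 1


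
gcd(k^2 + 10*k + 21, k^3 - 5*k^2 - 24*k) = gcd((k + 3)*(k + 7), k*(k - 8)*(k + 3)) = k + 3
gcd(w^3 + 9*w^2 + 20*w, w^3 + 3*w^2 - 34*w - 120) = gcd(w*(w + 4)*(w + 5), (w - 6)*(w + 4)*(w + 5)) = w^2 + 9*w + 20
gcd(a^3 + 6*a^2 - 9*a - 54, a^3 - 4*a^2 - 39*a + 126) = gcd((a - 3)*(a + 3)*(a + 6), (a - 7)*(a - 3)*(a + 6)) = a^2 + 3*a - 18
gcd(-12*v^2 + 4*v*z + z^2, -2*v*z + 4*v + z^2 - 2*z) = -2*v + z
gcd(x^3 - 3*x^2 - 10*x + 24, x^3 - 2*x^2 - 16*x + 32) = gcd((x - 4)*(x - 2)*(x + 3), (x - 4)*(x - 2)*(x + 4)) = x^2 - 6*x + 8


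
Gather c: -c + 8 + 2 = 10 - c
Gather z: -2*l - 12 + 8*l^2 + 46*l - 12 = 8*l^2 + 44*l - 24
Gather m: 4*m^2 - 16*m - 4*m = 4*m^2 - 20*m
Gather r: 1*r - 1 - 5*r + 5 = 4 - 4*r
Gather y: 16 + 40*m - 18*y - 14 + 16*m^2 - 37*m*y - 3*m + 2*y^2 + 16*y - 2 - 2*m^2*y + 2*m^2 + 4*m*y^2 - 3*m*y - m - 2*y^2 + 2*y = 18*m^2 + 4*m*y^2 + 36*m + y*(-2*m^2 - 40*m)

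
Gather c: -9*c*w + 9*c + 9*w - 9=c*(9 - 9*w) + 9*w - 9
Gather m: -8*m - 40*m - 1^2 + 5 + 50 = 54 - 48*m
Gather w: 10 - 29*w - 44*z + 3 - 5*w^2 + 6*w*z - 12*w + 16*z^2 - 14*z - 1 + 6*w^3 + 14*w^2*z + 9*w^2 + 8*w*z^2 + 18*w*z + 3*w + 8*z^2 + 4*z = 6*w^3 + w^2*(14*z + 4) + w*(8*z^2 + 24*z - 38) + 24*z^2 - 54*z + 12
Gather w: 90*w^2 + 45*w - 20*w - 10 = 90*w^2 + 25*w - 10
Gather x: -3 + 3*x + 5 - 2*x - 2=x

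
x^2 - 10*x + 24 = (x - 6)*(x - 4)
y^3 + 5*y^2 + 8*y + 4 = (y + 1)*(y + 2)^2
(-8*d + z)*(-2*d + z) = 16*d^2 - 10*d*z + z^2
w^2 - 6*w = w*(w - 6)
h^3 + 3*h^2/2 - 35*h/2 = h*(h - 7/2)*(h + 5)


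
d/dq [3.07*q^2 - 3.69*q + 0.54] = 6.14*q - 3.69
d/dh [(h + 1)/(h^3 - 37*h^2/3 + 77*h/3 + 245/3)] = 6*(-3*h^2 - 7*h - 12)/(9*h^5 - 159*h^4 + 718*h^3 + 798*h^2 - 6615*h - 8575)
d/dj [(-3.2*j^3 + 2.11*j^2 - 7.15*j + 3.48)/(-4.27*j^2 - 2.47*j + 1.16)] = (13.664*j^4 + 15.808*j^3 - 46.8782*j^2 + 34.6144*j + 0.301600000000001)/(18.2329*j^4 + 21.0938*j^3 - 3.8055*j^2 - 5.7304*j + 1.3456)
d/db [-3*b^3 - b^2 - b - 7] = -9*b^2 - 2*b - 1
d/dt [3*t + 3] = 3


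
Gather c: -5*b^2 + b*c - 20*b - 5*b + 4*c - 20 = -5*b^2 - 25*b + c*(b + 4) - 20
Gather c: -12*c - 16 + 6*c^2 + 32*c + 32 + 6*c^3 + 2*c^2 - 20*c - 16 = 6*c^3 + 8*c^2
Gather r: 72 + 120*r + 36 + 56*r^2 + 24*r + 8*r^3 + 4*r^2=8*r^3 + 60*r^2 + 144*r + 108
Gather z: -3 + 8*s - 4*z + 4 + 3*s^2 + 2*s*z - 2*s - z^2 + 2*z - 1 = 3*s^2 + 6*s - z^2 + z*(2*s - 2)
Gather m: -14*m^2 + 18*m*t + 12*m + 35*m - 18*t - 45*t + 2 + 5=-14*m^2 + m*(18*t + 47) - 63*t + 7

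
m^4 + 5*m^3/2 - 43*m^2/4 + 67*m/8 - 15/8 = (m - 3/2)*(m - 1/2)^2*(m + 5)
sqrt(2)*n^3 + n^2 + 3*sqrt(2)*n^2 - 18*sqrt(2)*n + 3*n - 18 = (n - 3)*(n + 6)*(sqrt(2)*n + 1)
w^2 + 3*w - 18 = (w - 3)*(w + 6)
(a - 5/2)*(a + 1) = a^2 - 3*a/2 - 5/2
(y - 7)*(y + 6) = y^2 - y - 42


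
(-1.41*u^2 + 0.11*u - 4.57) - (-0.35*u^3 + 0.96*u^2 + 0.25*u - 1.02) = 0.35*u^3 - 2.37*u^2 - 0.14*u - 3.55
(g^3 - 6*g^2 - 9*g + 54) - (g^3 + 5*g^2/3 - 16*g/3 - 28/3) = -23*g^2/3 - 11*g/3 + 190/3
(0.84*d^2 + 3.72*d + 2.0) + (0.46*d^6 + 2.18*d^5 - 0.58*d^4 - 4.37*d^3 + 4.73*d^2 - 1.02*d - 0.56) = 0.46*d^6 + 2.18*d^5 - 0.58*d^4 - 4.37*d^3 + 5.57*d^2 + 2.7*d + 1.44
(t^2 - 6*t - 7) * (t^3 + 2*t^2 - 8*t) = t^5 - 4*t^4 - 27*t^3 + 34*t^2 + 56*t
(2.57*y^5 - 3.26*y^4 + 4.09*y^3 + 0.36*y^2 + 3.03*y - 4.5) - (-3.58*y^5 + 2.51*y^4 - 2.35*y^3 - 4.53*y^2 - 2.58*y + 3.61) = 6.15*y^5 - 5.77*y^4 + 6.44*y^3 + 4.89*y^2 + 5.61*y - 8.11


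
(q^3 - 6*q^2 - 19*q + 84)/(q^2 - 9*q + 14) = (q^2 + q - 12)/(q - 2)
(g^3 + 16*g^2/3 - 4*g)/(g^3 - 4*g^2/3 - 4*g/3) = (-3*g^2 - 16*g + 12)/(-3*g^2 + 4*g + 4)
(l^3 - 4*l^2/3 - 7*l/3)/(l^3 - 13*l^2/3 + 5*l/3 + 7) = l/(l - 3)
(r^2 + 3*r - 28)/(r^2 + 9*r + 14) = (r - 4)/(r + 2)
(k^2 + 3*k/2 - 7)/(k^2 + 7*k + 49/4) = 2*(k - 2)/(2*k + 7)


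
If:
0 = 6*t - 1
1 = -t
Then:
No Solution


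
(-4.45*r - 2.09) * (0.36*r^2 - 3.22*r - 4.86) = -1.602*r^3 + 13.5766*r^2 + 28.3568*r + 10.1574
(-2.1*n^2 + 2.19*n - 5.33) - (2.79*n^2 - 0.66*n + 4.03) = -4.89*n^2 + 2.85*n - 9.36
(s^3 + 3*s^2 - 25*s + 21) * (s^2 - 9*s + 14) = s^5 - 6*s^4 - 38*s^3 + 288*s^2 - 539*s + 294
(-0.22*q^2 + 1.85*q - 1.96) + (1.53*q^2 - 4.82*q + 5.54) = 1.31*q^2 - 2.97*q + 3.58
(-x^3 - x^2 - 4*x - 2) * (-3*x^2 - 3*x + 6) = 3*x^5 + 6*x^4 + 9*x^3 + 12*x^2 - 18*x - 12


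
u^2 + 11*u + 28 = (u + 4)*(u + 7)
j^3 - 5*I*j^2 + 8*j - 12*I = (j - 6*I)*(j - I)*(j + 2*I)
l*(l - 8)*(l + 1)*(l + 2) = l^4 - 5*l^3 - 22*l^2 - 16*l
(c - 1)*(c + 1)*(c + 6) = c^3 + 6*c^2 - c - 6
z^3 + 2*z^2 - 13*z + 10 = (z - 2)*(z - 1)*(z + 5)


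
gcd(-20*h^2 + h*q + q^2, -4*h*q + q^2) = -4*h + q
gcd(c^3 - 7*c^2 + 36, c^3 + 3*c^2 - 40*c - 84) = c^2 - 4*c - 12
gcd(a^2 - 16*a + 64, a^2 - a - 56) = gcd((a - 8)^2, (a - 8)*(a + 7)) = a - 8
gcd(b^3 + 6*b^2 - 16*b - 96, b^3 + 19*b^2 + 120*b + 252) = b + 6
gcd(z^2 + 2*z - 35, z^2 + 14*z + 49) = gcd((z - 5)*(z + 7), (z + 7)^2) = z + 7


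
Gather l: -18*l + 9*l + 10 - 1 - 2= 7 - 9*l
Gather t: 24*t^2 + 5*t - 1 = 24*t^2 + 5*t - 1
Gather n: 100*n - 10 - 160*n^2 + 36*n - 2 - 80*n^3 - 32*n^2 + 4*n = -80*n^3 - 192*n^2 + 140*n - 12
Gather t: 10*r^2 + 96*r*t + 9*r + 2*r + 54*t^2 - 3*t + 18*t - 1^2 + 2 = 10*r^2 + 11*r + 54*t^2 + t*(96*r + 15) + 1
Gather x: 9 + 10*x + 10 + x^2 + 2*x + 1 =x^2 + 12*x + 20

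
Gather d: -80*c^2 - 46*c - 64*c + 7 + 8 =-80*c^2 - 110*c + 15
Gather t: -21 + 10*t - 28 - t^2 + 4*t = -t^2 + 14*t - 49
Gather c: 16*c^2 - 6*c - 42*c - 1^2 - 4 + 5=16*c^2 - 48*c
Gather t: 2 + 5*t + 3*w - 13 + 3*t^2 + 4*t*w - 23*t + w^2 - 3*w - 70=3*t^2 + t*(4*w - 18) + w^2 - 81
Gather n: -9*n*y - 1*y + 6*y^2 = -9*n*y + 6*y^2 - y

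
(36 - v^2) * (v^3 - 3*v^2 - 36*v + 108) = -v^5 + 3*v^4 + 72*v^3 - 216*v^2 - 1296*v + 3888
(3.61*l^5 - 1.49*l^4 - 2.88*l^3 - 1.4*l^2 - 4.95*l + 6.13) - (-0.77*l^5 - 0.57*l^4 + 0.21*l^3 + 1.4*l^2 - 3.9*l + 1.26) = 4.38*l^5 - 0.92*l^4 - 3.09*l^3 - 2.8*l^2 - 1.05*l + 4.87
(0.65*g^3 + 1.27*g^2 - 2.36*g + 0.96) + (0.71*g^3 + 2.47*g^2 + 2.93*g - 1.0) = 1.36*g^3 + 3.74*g^2 + 0.57*g - 0.04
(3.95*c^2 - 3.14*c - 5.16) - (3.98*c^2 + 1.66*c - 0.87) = -0.0299999999999998*c^2 - 4.8*c - 4.29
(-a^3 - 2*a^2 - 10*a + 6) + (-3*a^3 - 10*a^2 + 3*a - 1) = -4*a^3 - 12*a^2 - 7*a + 5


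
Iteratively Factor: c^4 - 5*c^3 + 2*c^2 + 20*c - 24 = (c - 2)*(c^3 - 3*c^2 - 4*c + 12) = (c - 2)^2*(c^2 - c - 6) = (c - 2)^2*(c + 2)*(c - 3)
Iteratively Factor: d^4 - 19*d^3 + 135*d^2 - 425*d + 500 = (d - 5)*(d^3 - 14*d^2 + 65*d - 100) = (d - 5)^2*(d^2 - 9*d + 20) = (d - 5)^2*(d - 4)*(d - 5)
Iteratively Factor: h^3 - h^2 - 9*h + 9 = (h + 3)*(h^2 - 4*h + 3) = (h - 3)*(h + 3)*(h - 1)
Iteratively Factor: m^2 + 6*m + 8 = (m + 4)*(m + 2)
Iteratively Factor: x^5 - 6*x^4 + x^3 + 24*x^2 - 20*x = (x - 1)*(x^4 - 5*x^3 - 4*x^2 + 20*x) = x*(x - 1)*(x^3 - 5*x^2 - 4*x + 20) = x*(x - 2)*(x - 1)*(x^2 - 3*x - 10) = x*(x - 5)*(x - 2)*(x - 1)*(x + 2)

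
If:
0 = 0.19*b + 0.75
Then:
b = -3.95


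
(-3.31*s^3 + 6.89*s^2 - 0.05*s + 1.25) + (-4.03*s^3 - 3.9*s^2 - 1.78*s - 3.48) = -7.34*s^3 + 2.99*s^2 - 1.83*s - 2.23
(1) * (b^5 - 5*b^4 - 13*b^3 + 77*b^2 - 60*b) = b^5 - 5*b^4 - 13*b^3 + 77*b^2 - 60*b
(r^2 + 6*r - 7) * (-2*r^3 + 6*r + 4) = -2*r^5 - 12*r^4 + 20*r^3 + 40*r^2 - 18*r - 28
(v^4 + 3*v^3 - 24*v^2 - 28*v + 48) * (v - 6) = v^5 - 3*v^4 - 42*v^3 + 116*v^2 + 216*v - 288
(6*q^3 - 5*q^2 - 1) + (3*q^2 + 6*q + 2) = 6*q^3 - 2*q^2 + 6*q + 1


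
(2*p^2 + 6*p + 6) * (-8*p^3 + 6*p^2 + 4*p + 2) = -16*p^5 - 36*p^4 - 4*p^3 + 64*p^2 + 36*p + 12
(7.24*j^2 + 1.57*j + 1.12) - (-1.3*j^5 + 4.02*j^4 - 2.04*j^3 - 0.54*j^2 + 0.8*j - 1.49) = 1.3*j^5 - 4.02*j^4 + 2.04*j^3 + 7.78*j^2 + 0.77*j + 2.61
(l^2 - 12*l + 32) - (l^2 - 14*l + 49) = 2*l - 17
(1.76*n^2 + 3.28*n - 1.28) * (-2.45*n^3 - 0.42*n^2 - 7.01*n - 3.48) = -4.312*n^5 - 8.7752*n^4 - 10.5792*n^3 - 28.58*n^2 - 2.4416*n + 4.4544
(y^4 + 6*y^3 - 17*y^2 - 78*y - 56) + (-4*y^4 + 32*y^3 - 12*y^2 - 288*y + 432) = -3*y^4 + 38*y^3 - 29*y^2 - 366*y + 376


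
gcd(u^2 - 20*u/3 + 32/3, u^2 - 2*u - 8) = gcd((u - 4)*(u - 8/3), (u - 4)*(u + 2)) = u - 4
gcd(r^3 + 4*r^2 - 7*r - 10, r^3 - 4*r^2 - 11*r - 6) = r + 1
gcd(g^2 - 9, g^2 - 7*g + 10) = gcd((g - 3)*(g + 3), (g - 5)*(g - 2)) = 1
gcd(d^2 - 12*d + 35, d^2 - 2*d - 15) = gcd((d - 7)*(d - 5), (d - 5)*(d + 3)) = d - 5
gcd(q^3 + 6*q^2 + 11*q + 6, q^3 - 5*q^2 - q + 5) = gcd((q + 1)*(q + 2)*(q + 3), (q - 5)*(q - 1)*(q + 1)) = q + 1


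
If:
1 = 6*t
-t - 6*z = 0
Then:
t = 1/6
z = -1/36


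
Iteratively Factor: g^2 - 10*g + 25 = (g - 5)*(g - 5)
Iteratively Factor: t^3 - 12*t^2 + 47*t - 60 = (t - 4)*(t^2 - 8*t + 15) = (t - 4)*(t - 3)*(t - 5)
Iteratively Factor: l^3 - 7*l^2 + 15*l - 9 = (l - 3)*(l^2 - 4*l + 3) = (l - 3)^2*(l - 1)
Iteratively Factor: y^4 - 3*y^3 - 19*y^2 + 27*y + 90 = (y - 5)*(y^3 + 2*y^2 - 9*y - 18) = (y - 5)*(y - 3)*(y^2 + 5*y + 6) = (y - 5)*(y - 3)*(y + 2)*(y + 3)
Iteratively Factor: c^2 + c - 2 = (c + 2)*(c - 1)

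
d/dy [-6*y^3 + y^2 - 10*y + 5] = -18*y^2 + 2*y - 10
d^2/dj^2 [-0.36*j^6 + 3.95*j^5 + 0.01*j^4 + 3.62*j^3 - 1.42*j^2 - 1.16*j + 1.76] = -10.8*j^4 + 79.0*j^3 + 0.12*j^2 + 21.72*j - 2.84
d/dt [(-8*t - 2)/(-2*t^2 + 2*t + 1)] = 4*(-4*t^2 - 2*t - 1)/(4*t^4 - 8*t^3 + 4*t + 1)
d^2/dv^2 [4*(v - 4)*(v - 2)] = 8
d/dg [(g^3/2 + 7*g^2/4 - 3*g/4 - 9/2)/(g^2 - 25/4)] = (8*g^4 - 138*g^2 - 206*g + 75)/(16*g^4 - 200*g^2 + 625)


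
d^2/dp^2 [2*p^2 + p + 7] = 4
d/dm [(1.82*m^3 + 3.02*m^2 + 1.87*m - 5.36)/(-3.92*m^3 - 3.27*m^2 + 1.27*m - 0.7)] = (3.5527136788005e-15*m^5 + 5.887*m^4 + 19.2836*m^3 - 56.9053*m^2 - 39.2824*m + 5.4982)/(15.3664*m^6 + 25.6368*m^5 + 0.7361*m^4 - 2.8178*m^3 + 6.1909*m^2 - 1.778*m + 0.49)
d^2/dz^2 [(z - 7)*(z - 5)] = 2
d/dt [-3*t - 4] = -3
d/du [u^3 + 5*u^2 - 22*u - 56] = 3*u^2 + 10*u - 22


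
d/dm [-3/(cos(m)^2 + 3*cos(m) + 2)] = -3*(2*cos(m) + 3)*sin(m)/(cos(m)^2 + 3*cos(m) + 2)^2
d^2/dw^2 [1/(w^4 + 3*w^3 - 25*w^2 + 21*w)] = 2*(w*(-6*w^2 - 9*w + 25)*(w^3 + 3*w^2 - 25*w + 21) + (4*w^3 + 9*w^2 - 50*w + 21)^2)/(w^3*(w^3 + 3*w^2 - 25*w + 21)^3)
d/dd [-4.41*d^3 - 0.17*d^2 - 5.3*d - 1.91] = -13.23*d^2 - 0.34*d - 5.3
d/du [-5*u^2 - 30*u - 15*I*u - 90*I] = -10*u - 30 - 15*I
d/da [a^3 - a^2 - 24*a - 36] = 3*a^2 - 2*a - 24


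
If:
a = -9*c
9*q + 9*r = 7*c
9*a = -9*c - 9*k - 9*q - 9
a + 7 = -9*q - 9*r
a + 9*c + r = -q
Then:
No Solution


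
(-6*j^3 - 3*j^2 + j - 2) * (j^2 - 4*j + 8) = -6*j^5 + 21*j^4 - 35*j^3 - 30*j^2 + 16*j - 16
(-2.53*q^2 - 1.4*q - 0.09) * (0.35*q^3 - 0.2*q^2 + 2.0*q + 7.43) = -0.8855*q^5 + 0.0160000000000001*q^4 - 4.8115*q^3 - 21.5799*q^2 - 10.582*q - 0.6687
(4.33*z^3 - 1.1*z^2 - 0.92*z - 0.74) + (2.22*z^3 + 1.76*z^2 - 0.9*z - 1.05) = 6.55*z^3 + 0.66*z^2 - 1.82*z - 1.79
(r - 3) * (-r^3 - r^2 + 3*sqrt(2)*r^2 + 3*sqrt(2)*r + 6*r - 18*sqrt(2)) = -r^4 + 2*r^3 + 3*sqrt(2)*r^3 - 6*sqrt(2)*r^2 + 9*r^2 - 27*sqrt(2)*r - 18*r + 54*sqrt(2)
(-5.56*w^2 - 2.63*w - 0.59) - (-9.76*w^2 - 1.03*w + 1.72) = 4.2*w^2 - 1.6*w - 2.31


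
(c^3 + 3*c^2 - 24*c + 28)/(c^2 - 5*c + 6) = (c^2 + 5*c - 14)/(c - 3)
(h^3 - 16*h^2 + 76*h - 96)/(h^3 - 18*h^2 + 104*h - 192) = (h - 2)/(h - 4)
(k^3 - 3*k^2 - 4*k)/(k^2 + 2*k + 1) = k*(k - 4)/(k + 1)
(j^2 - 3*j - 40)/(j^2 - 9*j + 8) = (j + 5)/(j - 1)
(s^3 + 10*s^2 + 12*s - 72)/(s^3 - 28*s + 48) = (s + 6)/(s - 4)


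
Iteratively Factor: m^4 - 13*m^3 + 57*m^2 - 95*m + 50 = (m - 1)*(m^3 - 12*m^2 + 45*m - 50) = (m - 5)*(m - 1)*(m^2 - 7*m + 10) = (m - 5)^2*(m - 1)*(m - 2)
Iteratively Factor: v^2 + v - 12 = (v - 3)*(v + 4)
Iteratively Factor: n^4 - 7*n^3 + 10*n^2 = (n - 5)*(n^3 - 2*n^2) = n*(n - 5)*(n^2 - 2*n) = n*(n - 5)*(n - 2)*(n)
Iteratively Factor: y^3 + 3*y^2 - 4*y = (y + 4)*(y^2 - y) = (y - 1)*(y + 4)*(y)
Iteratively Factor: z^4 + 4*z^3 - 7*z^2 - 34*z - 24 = (z + 1)*(z^3 + 3*z^2 - 10*z - 24) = (z + 1)*(z + 4)*(z^2 - z - 6) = (z + 1)*(z + 2)*(z + 4)*(z - 3)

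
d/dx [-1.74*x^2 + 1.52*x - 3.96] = 1.52 - 3.48*x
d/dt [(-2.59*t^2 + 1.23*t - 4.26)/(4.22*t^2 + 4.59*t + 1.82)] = (-17.0787*t^2 + 26.5268*t + 21.792)/(17.8084*t^4 + 38.7396*t^3 + 36.4289*t^2 + 16.7076*t + 3.3124)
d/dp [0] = 0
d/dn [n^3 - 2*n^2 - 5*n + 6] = 3*n^2 - 4*n - 5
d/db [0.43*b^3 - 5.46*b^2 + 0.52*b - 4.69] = 1.29*b^2 - 10.92*b + 0.52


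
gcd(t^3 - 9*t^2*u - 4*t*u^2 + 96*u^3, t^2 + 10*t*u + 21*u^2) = t + 3*u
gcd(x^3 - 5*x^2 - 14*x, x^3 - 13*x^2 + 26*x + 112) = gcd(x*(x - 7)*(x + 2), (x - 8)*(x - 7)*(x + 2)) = x^2 - 5*x - 14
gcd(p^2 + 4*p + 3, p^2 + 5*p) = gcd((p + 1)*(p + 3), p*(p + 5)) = 1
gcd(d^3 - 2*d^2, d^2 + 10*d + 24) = 1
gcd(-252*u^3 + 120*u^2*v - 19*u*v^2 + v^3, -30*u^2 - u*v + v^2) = 6*u - v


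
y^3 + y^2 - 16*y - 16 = (y - 4)*(y + 1)*(y + 4)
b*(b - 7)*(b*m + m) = b^3*m - 6*b^2*m - 7*b*m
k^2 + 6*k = k*(k + 6)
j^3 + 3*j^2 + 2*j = j*(j + 1)*(j + 2)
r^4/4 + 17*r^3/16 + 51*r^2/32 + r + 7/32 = (r/4 + 1/4)*(r + 1/2)*(r + 1)*(r + 7/4)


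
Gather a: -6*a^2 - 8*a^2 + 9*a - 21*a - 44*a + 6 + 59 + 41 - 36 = -14*a^2 - 56*a + 70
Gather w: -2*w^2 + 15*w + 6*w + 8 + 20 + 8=-2*w^2 + 21*w + 36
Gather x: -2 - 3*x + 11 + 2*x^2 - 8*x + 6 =2*x^2 - 11*x + 15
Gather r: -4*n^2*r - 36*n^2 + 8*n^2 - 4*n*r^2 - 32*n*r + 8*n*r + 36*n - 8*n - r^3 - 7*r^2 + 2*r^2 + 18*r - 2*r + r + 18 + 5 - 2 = -28*n^2 + 28*n - r^3 + r^2*(-4*n - 5) + r*(-4*n^2 - 24*n + 17) + 21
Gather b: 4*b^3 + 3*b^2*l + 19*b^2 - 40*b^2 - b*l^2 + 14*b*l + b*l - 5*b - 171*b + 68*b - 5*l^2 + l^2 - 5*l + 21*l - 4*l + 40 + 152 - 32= 4*b^3 + b^2*(3*l - 21) + b*(-l^2 + 15*l - 108) - 4*l^2 + 12*l + 160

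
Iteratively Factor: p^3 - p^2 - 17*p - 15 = (p + 1)*(p^2 - 2*p - 15) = (p - 5)*(p + 1)*(p + 3)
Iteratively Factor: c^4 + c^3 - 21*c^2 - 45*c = (c + 3)*(c^3 - 2*c^2 - 15*c) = c*(c + 3)*(c^2 - 2*c - 15) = c*(c - 5)*(c + 3)*(c + 3)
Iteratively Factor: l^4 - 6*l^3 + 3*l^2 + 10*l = (l)*(l^3 - 6*l^2 + 3*l + 10) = l*(l + 1)*(l^2 - 7*l + 10) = l*(l - 2)*(l + 1)*(l - 5)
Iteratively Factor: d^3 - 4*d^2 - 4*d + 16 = (d - 4)*(d^2 - 4) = (d - 4)*(d + 2)*(d - 2)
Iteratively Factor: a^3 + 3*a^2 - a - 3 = (a + 1)*(a^2 + 2*a - 3) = (a - 1)*(a + 1)*(a + 3)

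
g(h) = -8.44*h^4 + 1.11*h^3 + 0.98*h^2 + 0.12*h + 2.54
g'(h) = -33.76*h^3 + 3.33*h^2 + 1.96*h + 0.12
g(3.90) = -1868.79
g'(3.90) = -1944.20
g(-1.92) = -116.63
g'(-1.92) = 247.58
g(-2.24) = -217.78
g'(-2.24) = 391.88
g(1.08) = -6.27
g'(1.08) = -36.41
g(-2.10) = -167.81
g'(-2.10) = 323.34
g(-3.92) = -2042.64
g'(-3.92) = 2077.18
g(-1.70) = -70.78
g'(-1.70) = 172.27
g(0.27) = 2.62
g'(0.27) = 0.23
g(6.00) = -10659.94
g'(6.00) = -7160.40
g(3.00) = -641.95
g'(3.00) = -875.55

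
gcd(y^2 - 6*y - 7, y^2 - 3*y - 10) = 1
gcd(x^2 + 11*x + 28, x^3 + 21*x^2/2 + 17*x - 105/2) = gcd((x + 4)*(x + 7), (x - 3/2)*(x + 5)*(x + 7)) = x + 7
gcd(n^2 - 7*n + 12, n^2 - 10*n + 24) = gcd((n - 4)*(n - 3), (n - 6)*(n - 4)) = n - 4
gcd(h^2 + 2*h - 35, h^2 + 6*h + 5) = 1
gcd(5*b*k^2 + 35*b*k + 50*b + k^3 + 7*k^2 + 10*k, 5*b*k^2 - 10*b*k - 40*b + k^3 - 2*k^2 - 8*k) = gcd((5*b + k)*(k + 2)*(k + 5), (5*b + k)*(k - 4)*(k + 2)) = 5*b*k + 10*b + k^2 + 2*k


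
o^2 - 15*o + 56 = (o - 8)*(o - 7)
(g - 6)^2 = g^2 - 12*g + 36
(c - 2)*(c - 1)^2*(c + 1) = c^4 - 3*c^3 + c^2 + 3*c - 2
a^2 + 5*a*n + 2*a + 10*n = (a + 2)*(a + 5*n)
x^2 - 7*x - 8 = (x - 8)*(x + 1)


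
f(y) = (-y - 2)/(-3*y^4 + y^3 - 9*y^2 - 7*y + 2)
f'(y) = (-y - 2)*(12*y^3 - 3*y^2 + 18*y + 7)/(-3*y^4 + y^3 - 9*y^2 - 7*y + 2)^2 - 1/(-3*y^4 + y^3 - 9*y^2 - 7*y + 2) = (3*y^4 - y^3 + 9*y^2 + 7*y - (y + 2)*(12*y^3 - 3*y^2 + 18*y + 7) - 2)/(3*y^4 - y^3 + 9*y^2 + 7*y - 2)^2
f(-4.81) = -0.00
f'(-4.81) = -0.00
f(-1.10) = 0.13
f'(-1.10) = 0.75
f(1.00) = 0.19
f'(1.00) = -0.34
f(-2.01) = -0.00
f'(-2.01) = 0.01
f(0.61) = 0.45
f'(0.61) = -1.34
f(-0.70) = -0.91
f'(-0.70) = 6.44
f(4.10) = 0.01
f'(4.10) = -0.00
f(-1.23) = 0.07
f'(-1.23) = 0.32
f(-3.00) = 0.00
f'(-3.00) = 0.00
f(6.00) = 0.00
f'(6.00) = 0.00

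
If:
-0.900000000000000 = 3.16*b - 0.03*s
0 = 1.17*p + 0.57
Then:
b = 0.00949367088607595*s - 0.284810126582278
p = -0.49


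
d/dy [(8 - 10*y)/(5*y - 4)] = 0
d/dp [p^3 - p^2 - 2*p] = 3*p^2 - 2*p - 2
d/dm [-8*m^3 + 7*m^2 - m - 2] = -24*m^2 + 14*m - 1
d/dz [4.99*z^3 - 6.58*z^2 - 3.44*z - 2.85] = 14.97*z^2 - 13.16*z - 3.44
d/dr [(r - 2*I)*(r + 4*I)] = 2*r + 2*I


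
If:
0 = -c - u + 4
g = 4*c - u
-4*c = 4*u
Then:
No Solution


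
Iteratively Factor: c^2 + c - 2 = (c - 1)*(c + 2)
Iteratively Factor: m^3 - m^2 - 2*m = (m - 2)*(m^2 + m) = m*(m - 2)*(m + 1)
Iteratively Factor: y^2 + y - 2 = (y - 1)*(y + 2)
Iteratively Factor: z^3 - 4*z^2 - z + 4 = (z - 4)*(z^2 - 1) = (z - 4)*(z - 1)*(z + 1)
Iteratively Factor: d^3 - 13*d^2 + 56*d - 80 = (d - 5)*(d^2 - 8*d + 16) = (d - 5)*(d - 4)*(d - 4)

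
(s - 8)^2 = s^2 - 16*s + 64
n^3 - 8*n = n*(n - 2*sqrt(2))*(n + 2*sqrt(2))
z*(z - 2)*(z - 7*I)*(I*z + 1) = I*z^4 + 8*z^3 - 2*I*z^3 - 16*z^2 - 7*I*z^2 + 14*I*z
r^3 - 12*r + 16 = (r - 2)^2*(r + 4)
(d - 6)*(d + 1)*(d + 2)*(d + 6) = d^4 + 3*d^3 - 34*d^2 - 108*d - 72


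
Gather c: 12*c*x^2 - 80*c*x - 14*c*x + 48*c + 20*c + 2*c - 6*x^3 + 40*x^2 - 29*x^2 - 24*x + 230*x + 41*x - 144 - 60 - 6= c*(12*x^2 - 94*x + 70) - 6*x^3 + 11*x^2 + 247*x - 210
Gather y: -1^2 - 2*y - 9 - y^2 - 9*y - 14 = -y^2 - 11*y - 24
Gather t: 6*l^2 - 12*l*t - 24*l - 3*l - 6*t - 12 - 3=6*l^2 - 27*l + t*(-12*l - 6) - 15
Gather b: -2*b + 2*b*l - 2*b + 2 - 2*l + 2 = b*(2*l - 4) - 2*l + 4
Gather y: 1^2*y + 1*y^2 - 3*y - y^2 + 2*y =0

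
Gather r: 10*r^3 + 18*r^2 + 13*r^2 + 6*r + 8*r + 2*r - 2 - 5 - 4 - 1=10*r^3 + 31*r^2 + 16*r - 12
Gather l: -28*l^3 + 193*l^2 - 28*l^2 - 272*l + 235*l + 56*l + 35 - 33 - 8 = -28*l^3 + 165*l^2 + 19*l - 6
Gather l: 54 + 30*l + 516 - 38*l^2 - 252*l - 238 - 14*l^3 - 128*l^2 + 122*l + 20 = -14*l^3 - 166*l^2 - 100*l + 352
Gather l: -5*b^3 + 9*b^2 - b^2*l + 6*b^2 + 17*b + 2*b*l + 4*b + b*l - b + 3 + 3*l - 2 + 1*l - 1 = -5*b^3 + 15*b^2 + 20*b + l*(-b^2 + 3*b + 4)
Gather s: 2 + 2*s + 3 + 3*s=5*s + 5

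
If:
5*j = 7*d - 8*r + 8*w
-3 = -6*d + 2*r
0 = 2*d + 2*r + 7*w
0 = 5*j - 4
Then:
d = 80/183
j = 4/5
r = -23/122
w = -13/183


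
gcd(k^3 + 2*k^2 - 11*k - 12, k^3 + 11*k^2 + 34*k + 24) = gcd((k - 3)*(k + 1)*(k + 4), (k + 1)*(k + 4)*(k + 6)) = k^2 + 5*k + 4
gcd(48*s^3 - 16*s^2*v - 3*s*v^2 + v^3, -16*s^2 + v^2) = 16*s^2 - v^2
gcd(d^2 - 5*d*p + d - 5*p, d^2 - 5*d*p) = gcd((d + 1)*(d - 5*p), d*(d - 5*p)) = -d + 5*p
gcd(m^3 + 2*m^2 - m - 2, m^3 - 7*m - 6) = m^2 + 3*m + 2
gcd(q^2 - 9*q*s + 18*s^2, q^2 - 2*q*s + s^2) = 1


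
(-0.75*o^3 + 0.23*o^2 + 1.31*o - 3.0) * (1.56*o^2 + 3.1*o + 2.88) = -1.17*o^5 - 1.9662*o^4 + 0.5966*o^3 + 0.0434000000000001*o^2 - 5.5272*o - 8.64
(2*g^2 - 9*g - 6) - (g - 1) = 2*g^2 - 10*g - 5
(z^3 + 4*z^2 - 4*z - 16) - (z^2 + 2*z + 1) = z^3 + 3*z^2 - 6*z - 17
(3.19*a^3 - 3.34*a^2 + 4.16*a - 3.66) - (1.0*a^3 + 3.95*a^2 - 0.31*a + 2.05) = 2.19*a^3 - 7.29*a^2 + 4.47*a - 5.71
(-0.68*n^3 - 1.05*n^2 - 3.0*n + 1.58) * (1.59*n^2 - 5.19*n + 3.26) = -1.0812*n^5 + 1.8597*n^4 - 1.5373*n^3 + 14.6592*n^2 - 17.9802*n + 5.1508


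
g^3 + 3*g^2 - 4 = (g - 1)*(g + 2)^2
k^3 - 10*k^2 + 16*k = k*(k - 8)*(k - 2)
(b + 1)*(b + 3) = b^2 + 4*b + 3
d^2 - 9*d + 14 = (d - 7)*(d - 2)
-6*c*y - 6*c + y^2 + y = (-6*c + y)*(y + 1)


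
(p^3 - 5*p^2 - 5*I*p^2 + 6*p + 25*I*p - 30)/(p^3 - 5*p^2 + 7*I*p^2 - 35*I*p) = (p^2 - 5*I*p + 6)/(p*(p + 7*I))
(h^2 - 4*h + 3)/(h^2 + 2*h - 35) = (h^2 - 4*h + 3)/(h^2 + 2*h - 35)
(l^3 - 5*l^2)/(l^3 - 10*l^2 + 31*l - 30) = l^2/(l^2 - 5*l + 6)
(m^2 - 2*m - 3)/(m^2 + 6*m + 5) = (m - 3)/(m + 5)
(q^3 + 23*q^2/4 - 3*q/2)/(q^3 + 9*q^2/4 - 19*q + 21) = q*(4*q - 1)/(4*q^2 - 15*q + 14)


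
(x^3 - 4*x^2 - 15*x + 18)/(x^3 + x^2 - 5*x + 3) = (x - 6)/(x - 1)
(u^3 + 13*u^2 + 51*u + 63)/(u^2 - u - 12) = (u^2 + 10*u + 21)/(u - 4)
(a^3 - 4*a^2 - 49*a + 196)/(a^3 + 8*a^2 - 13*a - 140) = (a - 7)/(a + 5)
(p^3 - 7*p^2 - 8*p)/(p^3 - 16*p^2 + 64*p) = (p + 1)/(p - 8)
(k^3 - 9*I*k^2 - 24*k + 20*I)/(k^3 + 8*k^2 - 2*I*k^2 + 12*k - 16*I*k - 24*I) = (k^2 - 7*I*k - 10)/(k^2 + 8*k + 12)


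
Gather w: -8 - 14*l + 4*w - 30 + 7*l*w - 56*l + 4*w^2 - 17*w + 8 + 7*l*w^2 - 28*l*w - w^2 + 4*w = -70*l + w^2*(7*l + 3) + w*(-21*l - 9) - 30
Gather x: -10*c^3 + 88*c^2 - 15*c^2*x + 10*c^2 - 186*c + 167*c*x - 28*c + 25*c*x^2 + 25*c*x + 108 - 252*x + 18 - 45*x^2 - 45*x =-10*c^3 + 98*c^2 - 214*c + x^2*(25*c - 45) + x*(-15*c^2 + 192*c - 297) + 126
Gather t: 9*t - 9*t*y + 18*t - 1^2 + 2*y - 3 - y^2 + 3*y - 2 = t*(27 - 9*y) - y^2 + 5*y - 6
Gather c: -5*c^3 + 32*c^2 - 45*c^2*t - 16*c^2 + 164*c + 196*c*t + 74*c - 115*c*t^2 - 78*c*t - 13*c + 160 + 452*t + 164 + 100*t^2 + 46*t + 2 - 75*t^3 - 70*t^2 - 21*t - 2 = -5*c^3 + c^2*(16 - 45*t) + c*(-115*t^2 + 118*t + 225) - 75*t^3 + 30*t^2 + 477*t + 324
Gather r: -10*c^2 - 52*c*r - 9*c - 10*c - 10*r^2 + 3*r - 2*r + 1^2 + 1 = -10*c^2 - 19*c - 10*r^2 + r*(1 - 52*c) + 2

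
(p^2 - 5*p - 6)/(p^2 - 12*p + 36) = (p + 1)/(p - 6)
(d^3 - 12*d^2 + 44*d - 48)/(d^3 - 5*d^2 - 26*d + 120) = (d - 2)/(d + 5)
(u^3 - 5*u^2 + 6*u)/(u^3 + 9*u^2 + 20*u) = (u^2 - 5*u + 6)/(u^2 + 9*u + 20)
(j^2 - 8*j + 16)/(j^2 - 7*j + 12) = (j - 4)/(j - 3)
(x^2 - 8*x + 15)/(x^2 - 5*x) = (x - 3)/x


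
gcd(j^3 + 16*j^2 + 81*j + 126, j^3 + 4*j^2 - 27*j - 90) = j^2 + 9*j + 18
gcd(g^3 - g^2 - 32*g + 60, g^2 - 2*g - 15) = g - 5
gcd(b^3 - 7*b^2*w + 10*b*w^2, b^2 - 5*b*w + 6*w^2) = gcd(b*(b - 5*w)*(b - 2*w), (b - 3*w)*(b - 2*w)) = -b + 2*w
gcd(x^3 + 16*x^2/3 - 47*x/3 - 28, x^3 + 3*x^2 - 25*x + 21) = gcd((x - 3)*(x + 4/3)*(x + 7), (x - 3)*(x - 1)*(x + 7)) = x^2 + 4*x - 21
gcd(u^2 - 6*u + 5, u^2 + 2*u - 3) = u - 1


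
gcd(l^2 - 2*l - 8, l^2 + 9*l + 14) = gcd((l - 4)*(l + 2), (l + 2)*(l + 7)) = l + 2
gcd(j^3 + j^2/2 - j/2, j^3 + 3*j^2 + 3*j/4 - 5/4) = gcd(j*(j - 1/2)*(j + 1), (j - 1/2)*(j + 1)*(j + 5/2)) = j^2 + j/2 - 1/2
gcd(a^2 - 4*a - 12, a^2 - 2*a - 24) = a - 6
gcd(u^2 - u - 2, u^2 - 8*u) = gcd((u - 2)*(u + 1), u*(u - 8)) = 1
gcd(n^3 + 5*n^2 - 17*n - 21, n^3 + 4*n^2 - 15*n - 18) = n^2 - 2*n - 3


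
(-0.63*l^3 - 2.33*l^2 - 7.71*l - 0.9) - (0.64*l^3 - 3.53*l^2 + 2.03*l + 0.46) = -1.27*l^3 + 1.2*l^2 - 9.74*l - 1.36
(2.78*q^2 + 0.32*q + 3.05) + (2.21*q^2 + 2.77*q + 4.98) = 4.99*q^2 + 3.09*q + 8.03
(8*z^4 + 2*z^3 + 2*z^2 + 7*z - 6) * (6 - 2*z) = -16*z^5 + 44*z^4 + 8*z^3 - 2*z^2 + 54*z - 36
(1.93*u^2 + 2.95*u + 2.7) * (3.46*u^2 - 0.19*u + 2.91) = 6.6778*u^4 + 9.8403*u^3 + 14.3978*u^2 + 8.0715*u + 7.857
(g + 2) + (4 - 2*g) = 6 - g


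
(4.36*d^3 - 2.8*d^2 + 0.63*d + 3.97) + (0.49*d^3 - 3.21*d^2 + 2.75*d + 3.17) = 4.85*d^3 - 6.01*d^2 + 3.38*d + 7.14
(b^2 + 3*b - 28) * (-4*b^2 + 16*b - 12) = -4*b^4 + 4*b^3 + 148*b^2 - 484*b + 336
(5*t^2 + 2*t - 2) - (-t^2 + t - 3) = 6*t^2 + t + 1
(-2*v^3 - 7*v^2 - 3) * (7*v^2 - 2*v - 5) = -14*v^5 - 45*v^4 + 24*v^3 + 14*v^2 + 6*v + 15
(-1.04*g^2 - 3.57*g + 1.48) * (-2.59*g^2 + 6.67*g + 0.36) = 2.6936*g^4 + 2.3095*g^3 - 28.0195*g^2 + 8.5864*g + 0.5328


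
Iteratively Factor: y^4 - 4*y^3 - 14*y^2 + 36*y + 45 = (y - 3)*(y^3 - y^2 - 17*y - 15) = (y - 5)*(y - 3)*(y^2 + 4*y + 3) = (y - 5)*(y - 3)*(y + 3)*(y + 1)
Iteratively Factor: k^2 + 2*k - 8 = (k - 2)*(k + 4)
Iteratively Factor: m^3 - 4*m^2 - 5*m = (m)*(m^2 - 4*m - 5) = m*(m - 5)*(m + 1)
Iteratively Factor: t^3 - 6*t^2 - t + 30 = (t + 2)*(t^2 - 8*t + 15) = (t - 5)*(t + 2)*(t - 3)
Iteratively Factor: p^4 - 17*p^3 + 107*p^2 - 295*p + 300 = (p - 5)*(p^3 - 12*p^2 + 47*p - 60) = (p - 5)^2*(p^2 - 7*p + 12) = (p - 5)^2*(p - 3)*(p - 4)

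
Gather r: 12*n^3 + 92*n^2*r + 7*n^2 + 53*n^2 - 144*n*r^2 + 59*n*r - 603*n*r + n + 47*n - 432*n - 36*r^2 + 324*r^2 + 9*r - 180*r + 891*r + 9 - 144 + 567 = 12*n^3 + 60*n^2 - 384*n + r^2*(288 - 144*n) + r*(92*n^2 - 544*n + 720) + 432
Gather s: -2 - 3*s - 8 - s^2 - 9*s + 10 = -s^2 - 12*s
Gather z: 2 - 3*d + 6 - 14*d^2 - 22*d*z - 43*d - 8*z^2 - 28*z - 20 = -14*d^2 - 46*d - 8*z^2 + z*(-22*d - 28) - 12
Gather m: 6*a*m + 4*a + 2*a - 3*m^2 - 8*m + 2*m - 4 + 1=6*a - 3*m^2 + m*(6*a - 6) - 3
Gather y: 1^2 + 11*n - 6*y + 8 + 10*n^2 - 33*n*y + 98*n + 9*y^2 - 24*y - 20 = 10*n^2 + 109*n + 9*y^2 + y*(-33*n - 30) - 11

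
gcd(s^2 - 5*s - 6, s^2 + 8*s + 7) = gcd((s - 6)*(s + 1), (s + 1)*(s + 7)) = s + 1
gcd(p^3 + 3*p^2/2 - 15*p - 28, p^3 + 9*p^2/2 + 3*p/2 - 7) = p^2 + 11*p/2 + 7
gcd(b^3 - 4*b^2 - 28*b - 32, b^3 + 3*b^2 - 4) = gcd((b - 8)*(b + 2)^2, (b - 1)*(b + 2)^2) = b^2 + 4*b + 4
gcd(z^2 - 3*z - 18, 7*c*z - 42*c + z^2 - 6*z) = z - 6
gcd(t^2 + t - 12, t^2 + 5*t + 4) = t + 4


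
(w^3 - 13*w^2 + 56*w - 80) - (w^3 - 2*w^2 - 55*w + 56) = -11*w^2 + 111*w - 136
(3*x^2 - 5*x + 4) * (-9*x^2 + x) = -27*x^4 + 48*x^3 - 41*x^2 + 4*x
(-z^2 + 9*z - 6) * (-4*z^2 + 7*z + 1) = 4*z^4 - 43*z^3 + 86*z^2 - 33*z - 6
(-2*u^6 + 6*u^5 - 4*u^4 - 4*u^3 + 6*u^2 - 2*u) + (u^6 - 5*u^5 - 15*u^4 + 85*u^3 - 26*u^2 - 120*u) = -u^6 + u^5 - 19*u^4 + 81*u^3 - 20*u^2 - 122*u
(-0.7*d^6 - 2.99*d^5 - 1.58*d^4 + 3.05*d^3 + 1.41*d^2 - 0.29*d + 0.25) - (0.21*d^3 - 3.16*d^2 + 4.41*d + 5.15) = -0.7*d^6 - 2.99*d^5 - 1.58*d^4 + 2.84*d^3 + 4.57*d^2 - 4.7*d - 4.9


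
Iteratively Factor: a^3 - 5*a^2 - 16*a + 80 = (a - 4)*(a^2 - a - 20) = (a - 5)*(a - 4)*(a + 4)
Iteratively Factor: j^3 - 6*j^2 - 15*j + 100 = (j - 5)*(j^2 - j - 20) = (j - 5)^2*(j + 4)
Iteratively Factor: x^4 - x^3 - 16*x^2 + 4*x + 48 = (x + 3)*(x^3 - 4*x^2 - 4*x + 16) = (x + 2)*(x + 3)*(x^2 - 6*x + 8) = (x - 2)*(x + 2)*(x + 3)*(x - 4)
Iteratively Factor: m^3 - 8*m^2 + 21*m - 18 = (m - 2)*(m^2 - 6*m + 9) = (m - 3)*(m - 2)*(m - 3)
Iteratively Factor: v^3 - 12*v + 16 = (v - 2)*(v^2 + 2*v - 8) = (v - 2)*(v + 4)*(v - 2)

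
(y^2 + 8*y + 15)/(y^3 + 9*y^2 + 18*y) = (y + 5)/(y*(y + 6))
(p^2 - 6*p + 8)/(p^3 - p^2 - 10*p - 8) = (p - 2)/(p^2 + 3*p + 2)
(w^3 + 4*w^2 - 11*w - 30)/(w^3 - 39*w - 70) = (w - 3)/(w - 7)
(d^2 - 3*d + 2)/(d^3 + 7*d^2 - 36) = (d - 1)/(d^2 + 9*d + 18)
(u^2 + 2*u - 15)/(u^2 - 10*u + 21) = (u + 5)/(u - 7)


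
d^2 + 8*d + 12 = (d + 2)*(d + 6)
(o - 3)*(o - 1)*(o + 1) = o^3 - 3*o^2 - o + 3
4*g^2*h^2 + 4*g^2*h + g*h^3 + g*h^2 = h*(4*g + h)*(g*h + g)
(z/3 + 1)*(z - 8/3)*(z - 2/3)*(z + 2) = z^4/3 + 5*z^3/9 - 80*z^2/27 - 100*z/27 + 32/9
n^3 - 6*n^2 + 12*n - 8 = (n - 2)^3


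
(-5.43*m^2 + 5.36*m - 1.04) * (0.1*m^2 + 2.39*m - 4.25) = -0.543*m^4 - 12.4417*m^3 + 35.7839*m^2 - 25.2656*m + 4.42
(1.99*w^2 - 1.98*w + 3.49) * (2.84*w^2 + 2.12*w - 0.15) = 5.6516*w^4 - 1.4044*w^3 + 5.4155*w^2 + 7.6958*w - 0.5235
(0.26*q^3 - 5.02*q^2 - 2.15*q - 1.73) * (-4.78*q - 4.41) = -1.2428*q^4 + 22.849*q^3 + 32.4152*q^2 + 17.7509*q + 7.6293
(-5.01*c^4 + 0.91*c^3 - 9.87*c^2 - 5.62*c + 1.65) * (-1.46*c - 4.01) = 7.3146*c^5 + 18.7615*c^4 + 10.7611*c^3 + 47.7839*c^2 + 20.1272*c - 6.6165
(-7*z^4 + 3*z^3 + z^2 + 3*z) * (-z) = 7*z^5 - 3*z^4 - z^3 - 3*z^2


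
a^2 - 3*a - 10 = (a - 5)*(a + 2)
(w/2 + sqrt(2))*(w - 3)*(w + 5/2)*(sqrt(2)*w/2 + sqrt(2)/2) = sqrt(2)*w^4/4 + sqrt(2)*w^3/8 + w^3 - 2*sqrt(2)*w^2 + w^2/2 - 8*w - 15*sqrt(2)*w/8 - 15/2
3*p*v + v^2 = v*(3*p + v)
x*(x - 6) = x^2 - 6*x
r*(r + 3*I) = r^2 + 3*I*r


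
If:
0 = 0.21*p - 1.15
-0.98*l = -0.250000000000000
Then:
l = 0.26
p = 5.48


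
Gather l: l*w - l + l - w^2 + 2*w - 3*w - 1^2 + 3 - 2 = l*w - w^2 - w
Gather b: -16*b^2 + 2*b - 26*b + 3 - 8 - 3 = -16*b^2 - 24*b - 8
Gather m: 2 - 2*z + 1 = 3 - 2*z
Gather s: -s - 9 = -s - 9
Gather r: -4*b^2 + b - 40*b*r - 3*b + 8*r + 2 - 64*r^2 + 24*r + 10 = -4*b^2 - 2*b - 64*r^2 + r*(32 - 40*b) + 12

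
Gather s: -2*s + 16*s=14*s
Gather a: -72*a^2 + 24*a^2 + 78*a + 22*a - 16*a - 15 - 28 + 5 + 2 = -48*a^2 + 84*a - 36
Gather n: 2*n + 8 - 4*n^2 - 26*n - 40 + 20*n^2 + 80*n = 16*n^2 + 56*n - 32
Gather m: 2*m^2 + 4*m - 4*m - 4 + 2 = 2*m^2 - 2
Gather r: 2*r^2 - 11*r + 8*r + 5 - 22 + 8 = 2*r^2 - 3*r - 9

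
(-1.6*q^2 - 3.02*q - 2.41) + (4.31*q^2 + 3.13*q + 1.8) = 2.71*q^2 + 0.11*q - 0.61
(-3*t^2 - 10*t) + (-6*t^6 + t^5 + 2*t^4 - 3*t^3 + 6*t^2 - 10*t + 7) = -6*t^6 + t^5 + 2*t^4 - 3*t^3 + 3*t^2 - 20*t + 7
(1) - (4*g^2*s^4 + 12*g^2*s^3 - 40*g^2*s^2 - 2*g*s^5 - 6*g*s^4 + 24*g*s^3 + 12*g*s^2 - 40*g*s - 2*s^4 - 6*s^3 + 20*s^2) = -4*g^2*s^4 - 12*g^2*s^3 + 40*g^2*s^2 + 2*g*s^5 + 6*g*s^4 - 24*g*s^3 - 12*g*s^2 + 40*g*s + 2*s^4 + 6*s^3 - 20*s^2 + 1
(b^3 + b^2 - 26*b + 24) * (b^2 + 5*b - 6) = b^5 + 6*b^4 - 27*b^3 - 112*b^2 + 276*b - 144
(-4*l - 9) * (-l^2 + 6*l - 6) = 4*l^3 - 15*l^2 - 30*l + 54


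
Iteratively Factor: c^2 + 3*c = (c + 3)*(c)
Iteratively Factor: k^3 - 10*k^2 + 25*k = (k - 5)*(k^2 - 5*k) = k*(k - 5)*(k - 5)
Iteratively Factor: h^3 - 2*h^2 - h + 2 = (h - 1)*(h^2 - h - 2) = (h - 1)*(h + 1)*(h - 2)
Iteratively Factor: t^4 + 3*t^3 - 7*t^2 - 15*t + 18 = (t + 3)*(t^3 - 7*t + 6) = (t + 3)^2*(t^2 - 3*t + 2) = (t - 2)*(t + 3)^2*(t - 1)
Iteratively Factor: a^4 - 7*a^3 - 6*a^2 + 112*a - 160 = (a - 4)*(a^3 - 3*a^2 - 18*a + 40) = (a - 4)*(a - 2)*(a^2 - a - 20) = (a - 5)*(a - 4)*(a - 2)*(a + 4)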